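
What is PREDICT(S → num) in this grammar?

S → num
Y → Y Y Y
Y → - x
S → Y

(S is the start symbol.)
{ 'num' }

PREDICT(S → num) = (FIRST(RHS) \ {ε}) ∪ (FOLLOW(S) if ε ∈ FIRST(RHS), i.e. RHS ⇒* ε)
FIRST(num) = { 'num' }
ε ∉ FIRST(num), so FOLLOW(S) is not added.
PREDICT(S → num) = { 'num' }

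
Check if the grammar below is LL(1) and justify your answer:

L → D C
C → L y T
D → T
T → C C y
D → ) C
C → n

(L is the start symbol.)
Relevant sets:
  FIRST(L) = { ')', 'n' }
  FIRST(T) = { ')', 'n' }

For C:
  PREDICT(C → L y T) = { ')', 'n' }
  PREDICT(C → n) = { 'n' }
For D:
  PREDICT(D → T) = { ')', 'n' }
  PREDICT(D → ')' C) = { ')' }
L, T have a single production, so nothing to check there.

Conflict found: Predict set conflict for C: { 'n' }
The grammar is NOT LL(1).

Answer: No. Predict set conflict for C: { 'n' }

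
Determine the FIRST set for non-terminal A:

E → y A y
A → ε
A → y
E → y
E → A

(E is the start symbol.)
{ 'y', ε }

To compute FIRST(A), examine every production with A on the left-hand side, reading each right-hand side left to right until a non-nullable symbol is reached.

From A → ε:
  - ε-production, so ε ∈ FIRST(A)
From A → y:
  - y is a terminal: add 'y' and stop

Collecting: FIRST(A) = { 'y', ε }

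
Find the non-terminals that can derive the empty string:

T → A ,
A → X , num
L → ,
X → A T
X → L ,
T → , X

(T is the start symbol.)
There are no ε-productions, so no non-terminal can derive ε.
No non-terminals are nullable.

Answer: None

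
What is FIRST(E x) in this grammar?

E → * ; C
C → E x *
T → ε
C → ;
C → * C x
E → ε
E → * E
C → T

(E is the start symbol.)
FIRST sets of the non-terminals involved (from the grammar, by fixed-point iteration):
  FIRST(E) = { '*', ε }

To compute FIRST(E x), process the symbols left to right:
Symbol E is a non-terminal. Add FIRST(E) \ {ε} = { '*' }
E is nullable (ε ∈ FIRST(E)), continue to the next symbol.
Symbol x is a terminal. Add 'x' and stop.
FIRST(E x) = { '*', 'x' }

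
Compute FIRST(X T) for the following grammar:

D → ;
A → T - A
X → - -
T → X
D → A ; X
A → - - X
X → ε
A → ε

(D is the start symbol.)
{ '-', ε }

FIRST sets of the non-terminals involved (from the grammar, by fixed-point iteration):
  FIRST(X) = { '-', ε }
  FIRST(T) = { '-', ε }

To compute FIRST(X T), process the symbols left to right:
Symbol X is a non-terminal. Add FIRST(X) \ {ε} = { '-' }
X is nullable (ε ∈ FIRST(X)), continue to the next symbol.
Symbol T is a non-terminal. Add FIRST(T) \ {ε} = { '-' }
T is nullable (ε ∈ FIRST(T)), continue to the next symbol.
All symbols are nullable, so ε is in the result.
FIRST(X T) = { '-', ε }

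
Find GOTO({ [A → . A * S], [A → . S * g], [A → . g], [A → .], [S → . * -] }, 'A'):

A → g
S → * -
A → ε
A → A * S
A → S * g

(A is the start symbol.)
{ [A → A . * S] }

GOTO(I, 'A') = CLOSURE({ [A → αX.β] : [A → α.Xβ] ∈ I, X = 'A' })

Items with dot before 'A', with the dot advanced:
  [A → . A * S] → [A → A . * S]
Closure adds nothing (no advanced item has the dot before a non-terminal).

GOTO = { [A → A . * S] }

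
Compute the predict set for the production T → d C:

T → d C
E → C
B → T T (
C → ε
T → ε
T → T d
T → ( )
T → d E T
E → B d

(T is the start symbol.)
PREDICT(T → d C) = (FIRST(RHS) \ {ε}) ∪ (FOLLOW(T) if ε ∈ FIRST(RHS), i.e. RHS ⇒* ε)
FIRST(d C) = { 'd' }
ε ∉ FIRST(d C), so FOLLOW(T) is not added.
PREDICT(T → d C) = { 'd' }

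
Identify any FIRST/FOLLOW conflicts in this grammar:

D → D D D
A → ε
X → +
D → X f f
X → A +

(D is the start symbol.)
No FIRST/FOLLOW conflicts.

A FIRST/FOLLOW conflict occurs when a non-terminal N has a nullable alternative N → β (β ⇒* ε) and another alternative N → α with FIRST(α) ∩ FOLLOW(N) ≠ ∅: on such a lookahead the parser cannot decide between expanding α and letting N vanish via β.

Nullable non-terminals: A.
A has a nullable alternative but only one production, so nothing to check.

D, X have no nullable alternative, so no FIRST/FOLLOW check is needed there.

No FIRST/FOLLOW conflicts found.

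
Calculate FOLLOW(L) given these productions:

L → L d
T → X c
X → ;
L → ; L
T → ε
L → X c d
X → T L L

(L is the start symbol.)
To compute FOLLOW(L), find every occurrence of L on a right-hand side N → α L β: add FIRST(β) \ {ε}, and if β is empty or nullable also add FOLLOW(N). Iterate to a fixed point.

L is the start symbol, so $ ∈ FOLLOW(L).
In L → L d: L is followed by d, add FIRST(d) \ {ε} = { 'd' }
In L → ; L: L is at the end; this adds FOLLOW(L) to itself — nothing new
In X → T L L: L is followed by L, add FIRST(L) \ {ε} = { ';' }
In X → T L L: L is at the end, add FOLLOW(X)

The FOLLOW sets referred to above (computed the same way, to a fixed point):
  FOLLOW(X) = { 'c' }

Taking the union: FOLLOW(L) = { $, ';', 'c', 'd' }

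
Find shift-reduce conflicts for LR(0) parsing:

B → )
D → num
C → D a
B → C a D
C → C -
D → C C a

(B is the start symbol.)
Augment with B' → B and build the canonical LR(0) collection (I0 = CLOSURE({[B' → . B]}), then GOTO on every symbol after a dot until no new states appear). It has 13 states:
  I0: { [B → . )], [B → . C a D], [B' → . B], [C → . C -], [C → . D a], [D → . C C a], [D → . num] }  — shift
  I1: { [B → ) .] }  — reduce
  I2: { [B' → B .] }  — accept
  I3: { [B → C . a D], [C → . C -], [C → . D a], [C → C . -], [D → . C C a], [D → . num], [D → C . C a] }  — shift
  I4: { [C → D . a] }  — shift
  I5: { [D → num .] }  — reduce
  I6: { [C → D a .] }  — reduce
  I7: { [C → C - .] }  — reduce
  I8: { [C → . C -], [C → . D a], [C → C . -], [D → . C C a], [D → . num], [D → C . C a], [D → C C . a] }  — shift
  I9: { [B → C a . D], [C → . C -], [C → . D a], [D → . C C a], [D → . num] }  — shift
  I10: { [C → . C -], [C → . D a], [C → C . -], [D → . C C a], [D → . num], [D → C . C a] }  — shift
  I11: { [B → C a D .], [C → D . a] }  — shift, reduce
  I12: { [D → C C a .] }  — reduce

I11 contains reduce item [B → C a D .] and shift item [C → D . a] — shift-reduce conflict.

Answer: Yes — I11: [B → C a D .] vs [C → D . a]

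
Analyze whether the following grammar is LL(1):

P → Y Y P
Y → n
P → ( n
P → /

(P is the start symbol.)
A grammar is LL(1) if for each non-terminal N with multiple productions, the predict sets of those productions are pairwise disjoint, where PREDICT(N → α) = (FIRST(α) \ {ε}) ∪ (FOLLOW(N) if α ⇒* ε).

Relevant sets:
  FIRST(Y) = { 'n' }

For P:
  PREDICT(P → Y Y P) = { 'n' }
  PREDICT(P → '(' n) = { '(' }
  PREDICT(P → '/') = { '/' }
Y has a single production, so nothing to check there.

All predict sets are disjoint. The grammar IS LL(1).

Answer: Yes, the grammar is LL(1).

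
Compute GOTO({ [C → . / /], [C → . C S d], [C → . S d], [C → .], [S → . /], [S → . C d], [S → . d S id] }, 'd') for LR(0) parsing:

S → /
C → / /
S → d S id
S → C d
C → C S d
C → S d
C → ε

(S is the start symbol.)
GOTO(I, 'd') = CLOSURE({ [A → αX.β] : [A → α.Xβ] ∈ I, X = 'd' })

Items with dot before 'd', with the dot advanced:
  [S → . d S id] → [S → d . S id]
Closure of the advanced items:
  [S → d . S id] has the dot before S: add [S → . /], [S → . d S id], [S → . C d]
  [S → . C d] has the dot before C: add [C → . / /], [C → . C S d], [C → . S d], [C → .]

GOTO = { [C → . / /], [C → . C S d], [C → . S d], [C → .], [S → . /], [S → . C d], [S → . d S id], [S → d . S id] }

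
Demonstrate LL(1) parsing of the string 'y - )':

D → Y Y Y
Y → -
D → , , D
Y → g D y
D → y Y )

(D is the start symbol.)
LL(1) parsing maintains a stack (initially the start symbol over $) and the input. At each step: if the stack top is a terminal, match it against the current input token; if it is a non-terminal N, replace it with the RHS of M[N, lookahead] (the unique production whose predict set contains the lookahead).

Stack is shown with the top on the left.

Stack    Input    Action
------------------------
D $      y - ) $  output D → y Y )
y Y ) $  y - ) $  match 'y'
Y ) $    - ) $    output Y → -
- ) $    - ) $    match '-'
) $      ) $      match ')'
$        $        accept

The string is accepted.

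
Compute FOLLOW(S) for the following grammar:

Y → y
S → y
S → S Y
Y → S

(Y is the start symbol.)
In S → S Y: S is followed by Y, add FIRST(Y) \ {ε} = { 'y' }
In Y → S: S is at the end, add FOLLOW(Y)

The FOLLOW sets referred to above (computed the same way, to a fixed point):
  FOLLOW(Y) = { $, 'y' }

Taking the union: FOLLOW(S) = { $, 'y' }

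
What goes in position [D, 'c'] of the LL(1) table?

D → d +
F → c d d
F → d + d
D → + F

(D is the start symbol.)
Empty (error entry)

To find M[D, 'c'], we find productions for D where 'c' is in the predict set (PREDICT(N → α) = (FIRST(α) \ {ε}) ∪ (FOLLOW(N) if α ⇒* ε)).

D → d +: PREDICT = { 'd' }
D → + F: PREDICT = { '+' }

M[D, 'c'] is empty (no production applies)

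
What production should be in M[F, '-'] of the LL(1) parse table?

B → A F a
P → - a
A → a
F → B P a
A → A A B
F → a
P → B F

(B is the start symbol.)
Empty (error entry)

To find M[F, '-'], we find productions for F where '-' is in the predict set (PREDICT(N → α) = (FIRST(α) \ {ε}) ∪ (FOLLOW(N) if α ⇒* ε)).

Relevant sets:
  FIRST(B) = { 'a' }

F → B P a: PREDICT = { 'a' }
F → a: PREDICT = { 'a' }

M[F, '-'] is empty (no production applies)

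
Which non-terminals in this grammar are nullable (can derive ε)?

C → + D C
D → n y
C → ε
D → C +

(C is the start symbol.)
{ 'C' }

A non-terminal is nullable if it can derive ε (the empty string): either it has an ε-production, or it has a production whose right-hand side consists entirely of nullable non-terminals.

ε-productions: C → ε
So C is immediately nullable.
No further non-terminal can be added: every production for the remaining non-terminals contains a terminal or a non-nullable non-terminal.
Nullable = { 'C' }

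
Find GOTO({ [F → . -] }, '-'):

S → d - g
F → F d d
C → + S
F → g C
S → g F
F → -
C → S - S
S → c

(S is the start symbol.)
GOTO(I, '-') = CLOSURE({ [A → αX.β] : [A → α.Xβ] ∈ I, X = '-' })

Items with dot before '-', with the dot advanced:
  [F → . -] → [F → - .]
Closure adds nothing (no advanced item has the dot before a non-terminal).

GOTO = { [F → - .] }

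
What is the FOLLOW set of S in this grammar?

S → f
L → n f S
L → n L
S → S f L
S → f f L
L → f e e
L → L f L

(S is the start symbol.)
To compute FOLLOW(S), find every occurrence of S on a right-hand side N → α S β: add FIRST(β) \ {ε}, and if β is empty or nullable also add FOLLOW(N). Iterate to a fixed point.

S is the start symbol, so $ ∈ FOLLOW(S).
In L → n f S: S is at the end, add FOLLOW(L)
In S → S f L: S is followed by f L, add FIRST(f L) \ {ε} = { 'f' }

The FOLLOW sets referred to above (computed the same way, to a fixed point):
  FOLLOW(L) = { $, 'f' }

Taking the union: FOLLOW(S) = { $, 'f' }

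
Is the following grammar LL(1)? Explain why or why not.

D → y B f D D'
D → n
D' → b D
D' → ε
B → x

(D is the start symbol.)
No. Predict set conflict for D': { 'b' }

Relevant sets:
  FOLLOW(D') = { $, 'b' }

For D:
  PREDICT(D → y B f D D') = { 'y' }
  PREDICT(D → n) = { 'n' }
For D':
  PREDICT(D' → b D) = { 'b' }
  PREDICT(D' → ε) = { $, 'b' }
B has a single production, so nothing to check there.

Conflict found: Predict set conflict for D': { 'b' }
The grammar is NOT LL(1).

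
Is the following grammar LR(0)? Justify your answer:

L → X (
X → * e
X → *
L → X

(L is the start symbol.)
No. Shift-reduce conflict between [X → * .] and [X → * . e]

A grammar is LR(0) if no state in the canonical LR(0) collection has:
  - both a shift item (dot before a terminal) and a complete item (shift-reduce conflict), or
  - two or more complete items (reduce-reduce conflict; the accept item [L' → L .] counts as a complete item here).

Augment with L' → L and build the canonical LR(0) collection (I0 = CLOSURE({[L' → . L]}), then GOTO on every symbol after a dot until no new states appear). It has 6 states:
  I0: { [L → . X (], [L → . X], [L' → . L], [X → . * e], [X → . *] }  — shift
  I1: { [X → * . e], [X → * .] }  — shift, reduce
  I2: { [L' → L .] }  — accept
  I3: { [L → X . (], [L → X .] }  — shift, reduce
  I4: { [L → X ( .] }  — reduce
  I5: { [X → * e .] }  — reduce

Conflict in state I1:
  Shift-reduce conflict between [X → * .] and [X → * . e]
So the grammar is NOT LR(0).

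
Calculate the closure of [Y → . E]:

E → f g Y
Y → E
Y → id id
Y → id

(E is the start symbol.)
{ [E → . f g Y], [Y → . E] }

To compute CLOSURE, for each item [A → α.Bβ] where B is a non-terminal, add [B → .γ] for all productions B → γ; repeat for the newly added items until nothing changes.

Start with: [Y → . E]
  [Y → . E] has the dot before E: add [E → . f g Y]
No further items can be added.

CLOSURE = { [E → . f g Y], [Y → . E] }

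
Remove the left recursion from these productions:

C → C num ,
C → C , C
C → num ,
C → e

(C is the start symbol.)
C is directly left-recursive. The standard transformation for
  A → A α₁ | ... | A α_m | β₁ | ... | β_n
is
  A  → β₁ A' | ... | β_n A'
  A' → α₁ A' | ... | α_m A' | ε

C → num , becomes C → num , C'
C → e becomes C → e C'
C → C num , becomes C' → num , C'
C → C , C becomes C' → , C C'
Add C' → ε

Resulting grammar:
C → num , C'
C → e C'
C' → num , C'
C' → , C C'
C' → ε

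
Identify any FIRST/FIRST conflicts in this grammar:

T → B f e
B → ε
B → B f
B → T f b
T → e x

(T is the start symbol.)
Yes. T → B f e / T → e x on { 'e' }; B → B f / B → T f b on { 'e', 'f' }

A FIRST/FIRST conflict occurs when two productions N → α and N → β for the same non-terminal have FIRST(α) ∩ FIRST(β) ≠ ∅ (with ε ∈ FIRST of a nullable right-hand side, so two nullable alternatives also conflict).

FIRST sets of the non-terminals at (or reachable through a nullable prefix from) the front of some alternative:
  FIRST(B) = { 'e', 'f', ε }
  FIRST(T) = { 'e', 'f' }

Productions for T:
  T → B f e: FIRST = { 'e', 'f' }
  T → e x: FIRST = { 'e' }
Productions for B:
  B → ε: FIRST = { ε }
  B → B f: FIRST = { 'e', 'f' }
  B → T f b: FIRST = { 'e', 'f' }

Conflict for T: T → B f e and T → e x
  Overlap: { 'e' }
Conflict for B: B → B f and B → T f b
  Overlap: { 'e', 'f' }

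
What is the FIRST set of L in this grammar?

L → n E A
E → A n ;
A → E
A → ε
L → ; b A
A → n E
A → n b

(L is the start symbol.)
To compute FIRST(L), examine every production with L on the left-hand side, reading each right-hand side left to right until a non-nullable symbol is reached.

From L → n E A:
  - n is a terminal: add 'n' and stop
From L → ; b A:
  - ';' is a terminal: add ';' and stop

Collecting: FIRST(L) = { ';', 'n' }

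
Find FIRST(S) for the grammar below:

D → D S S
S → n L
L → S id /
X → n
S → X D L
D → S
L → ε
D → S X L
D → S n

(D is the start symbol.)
To compute FIRST(S), examine every production with S on the left-hand side, reading each right-hand side left to right until a non-nullable symbol is reached.

FIRST sets of the other non-terminals involved (by the same procedure, iterated to a fixed point):
  FIRST(X) = { 'n' }

From S → n L:
  - n is a terminal: add 'n' and stop
From S → X D L:
  - X is a non-terminal: add FIRST(X) \ {ε} = { 'n' }
    X is not nullable, so stop

Collecting: FIRST(S) = { 'n' }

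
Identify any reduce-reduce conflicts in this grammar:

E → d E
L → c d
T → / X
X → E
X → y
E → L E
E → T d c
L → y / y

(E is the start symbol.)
No reduce-reduce conflicts

A reduce-reduce conflict occurs when an LR(0) state has two complete items [A → α .] and [B → β .] — both call for a reduction, and with no lookahead the parser cannot choose between them.

Augment with E' → E and build the canonical LR(0) collection (I0 = CLOSURE({[E' → . E]}), then GOTO on every symbol after a dot until no new states appear). It has 18 states:
  I0: { [E → . L E], [E → . T d c], [E → . d E], [E' → . E], [L → . c d], [L → . y / y], [T → . / X] }  — shift
  I1: { [E → . L E], [E → . T d c], [E → . d E], [L → . c d], [L → . y / y], [T → . / X], [T → / . X], [X → . E], [X → . y] }  — shift
  I2: { [E' → E .] }  — accept
  I3: { [E → . L E], [E → . T d c], [E → . d E], [E → L . E], [L → . c d], [L → . y / y], [T → . / X] }  — shift
  I4: { [E → T . d c] }  — shift
  I5: { [L → c . d] }  — shift
  I6: { [E → . L E], [E → . T d c], [E → . d E], [E → d . E], [L → . c d], [L → . y / y], [T → . / X] }  — shift
  I7: { [L → y . / y] }  — shift
  I8: { [L → y / . y] }  — shift
  I9: { [L → y / y .] }  — reduce
  I10: { [E → d E .] }  — reduce
  I11: { [L → c d .] }  — reduce
  I12: { [E → T d . c] }  — shift
  I13: { [E → T d c .] }  — reduce
  I14: { [E → L E .] }  — reduce
  I15: { [X → E .] }  — reduce
  I16: { [T → / X .] }  — reduce
  I17: { [L → y . / y], [X → y .] }  — shift, reduce

No state contains more than one complete item.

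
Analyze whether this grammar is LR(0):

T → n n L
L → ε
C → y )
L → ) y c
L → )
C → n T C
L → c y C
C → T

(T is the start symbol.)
No. Shift-reduce conflict between [L → .] and [L → . )]

A grammar is LR(0) if no state in the canonical LR(0) collection has:
  - both a shift item (dot before a terminal) and a complete item (shift-reduce conflict), or
  - two or more complete items (reduce-reduce conflict; the accept item [T' → T .] counts as a complete item here).

Augment with T' → T and build the canonical LR(0) collection (I0 = CLOSURE({[T' → . T]}), then GOTO on every symbol after a dot until no new states appear). It has 18 states:
  I0: { [T → . n n L], [T' → . T] }  — shift
  I1: { [T' → T .] }  — accept
  I2: { [T → n . n L] }  — shift
  I3: { [L → . ) y c], [L → . )], [L → . c y C], [L → .], [T → n n . L] }  — shift, reduce
  I4: { [L → ) . y c], [L → ) .] }  — shift, reduce
  I5: { [T → n n L .] }  — reduce
  I6: { [L → c . y C] }  — shift
  I7: { [C → . T], [C → . n T C], [C → . y )], [L → c y . C], [T → . n n L] }  — shift
  I8: { [L → c y C .] }  — reduce
  I9: { [C → T .] }  — reduce
  I10: { [C → n . T C], [T → . n n L], [T → n . n L] }  — shift
  I11: { [C → y . )] }  — shift
  I12: { [C → y ) .] }  — reduce
  I13: { [C → . T], [C → . n T C], [C → . y )], [C → n T . C], [T → . n n L] }  — shift
  I14: { [L → . ) y c], [L → . )], [L → . c y C], [L → .], [T → n . n L], [T → n n . L] }  — shift, reduce
  I15: { [C → n T C .] }  — reduce
  I16: { [L → ) y . c] }  — shift
  I17: { [L → ) y c .] }  — reduce

Conflict in state I3:
  Shift-reduce conflict between [L → .] and [L → . )]
So the grammar is NOT LR(0).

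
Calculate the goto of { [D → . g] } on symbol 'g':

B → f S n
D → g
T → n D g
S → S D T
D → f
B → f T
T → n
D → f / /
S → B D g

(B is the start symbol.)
{ [D → g .] }

GOTO(I, 'g') = CLOSURE({ [A → αX.β] : [A → α.Xβ] ∈ I, X = 'g' })

Items with dot before 'g', with the dot advanced:
  [D → . g] → [D → g .]
Closure adds nothing (no advanced item has the dot before a non-terminal).

GOTO = { [D → g .] }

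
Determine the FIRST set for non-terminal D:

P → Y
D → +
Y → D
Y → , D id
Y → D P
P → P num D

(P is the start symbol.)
To compute FIRST(D), examine every production with D on the left-hand side, reading each right-hand side left to right until a non-nullable symbol is reached.

From D → +:
  - '+' is a terminal: add '+' and stop

Collecting: FIRST(D) = { '+' }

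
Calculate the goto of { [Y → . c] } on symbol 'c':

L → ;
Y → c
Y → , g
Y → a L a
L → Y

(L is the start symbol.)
GOTO(I, 'c') = CLOSURE({ [A → αX.β] : [A → α.Xβ] ∈ I, X = 'c' })

Items with dot before 'c', with the dot advanced:
  [Y → . c] → [Y → c .]
Closure adds nothing (no advanced item has the dot before a non-terminal).

GOTO = { [Y → c .] }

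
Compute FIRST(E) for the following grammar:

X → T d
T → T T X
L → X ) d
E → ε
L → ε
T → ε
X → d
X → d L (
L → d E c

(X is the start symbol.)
{ ε }

From E → ε:
  - ε-production, so ε ∈ FIRST(E)

Collecting: FIRST(E) = { ε }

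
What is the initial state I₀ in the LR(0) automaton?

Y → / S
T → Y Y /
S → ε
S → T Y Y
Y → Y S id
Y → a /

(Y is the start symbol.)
First, augment the grammar with Y' → Y
I₀ = CLOSURE({ [Y' → . Y] }):
  [Y' → . Y] has the dot before Y: add [Y → . / S], [Y → . Y S id], [Y → . a /]
No further items can be added.

I₀ = { [Y → . / S], [Y → . Y S id], [Y → . a /], [Y' → . Y] }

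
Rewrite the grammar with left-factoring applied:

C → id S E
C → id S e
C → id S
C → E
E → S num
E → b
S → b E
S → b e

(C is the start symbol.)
C → id S C'
C' → E
C' → e
C' → ε
C → E
E → S num
E → b
S → b S'
S' → E
S' → e

Left-factoring transforms A → αβ₁ | αβ₂ into A → αA' and A' → β₁ | β₂
(α is the longest common prefix among the alternatives). Repeat until
no nonterminal has two alternatives with a common prefix.

Round 1: C has alternatives sharing prefix 'id S'. Introduce C': C → id S C'
  Add: C' → E
  Add: C' → e
  Add: C' → ε

Round 2: S has alternatives sharing prefix 'b'. Introduce S': S → b S'
  Add: S' → E
  Add: S' → e

No remaining common prefixes — done.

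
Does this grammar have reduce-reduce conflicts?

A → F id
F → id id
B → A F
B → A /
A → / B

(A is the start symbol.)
No reduce-reduce conflicts

A reduce-reduce conflict occurs when an LR(0) state has two complete items [A → α .] and [B → β .] — both call for a reduction, and with no lookahead the parser cannot choose between them.

Augment with A' → A and build the canonical LR(0) collection (I0 = CLOSURE({[A' → . A]}), then GOTO on every symbol after a dot until no new states appear). It has 11 states:
  I0: { [A → . / B], [A → . F id], [A' → . A], [F → . id id] }  — shift
  I1: { [A → . / B], [A → . F id], [A → / . B], [B → . A /], [B → . A F], [F → . id id] }  — shift
  I2: { [A' → A .] }  — accept
  I3: { [A → F . id] }  — shift
  I4: { [F → id . id] }  — shift
  I5: { [F → id id .] }  — reduce
  I6: { [A → F id .] }  — reduce
  I7: { [B → A . /], [B → A . F], [F → . id id] }  — shift
  I8: { [A → / B .] }  — reduce
  I9: { [B → A / .] }  — reduce
  I10: { [B → A F .] }  — reduce

No state contains more than one complete item.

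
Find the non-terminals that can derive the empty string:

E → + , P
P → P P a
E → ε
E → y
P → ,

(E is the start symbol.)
{ 'E' }

A non-terminal is nullable if it can derive ε (the empty string): either it has an ε-production, or it has a production whose right-hand side consists entirely of nullable non-terminals.

ε-productions: E → ε
So E is immediately nullable.
No further non-terminal can be added: every production for the remaining non-terminals contains a terminal or a non-nullable non-terminal.
Nullable = { 'E' }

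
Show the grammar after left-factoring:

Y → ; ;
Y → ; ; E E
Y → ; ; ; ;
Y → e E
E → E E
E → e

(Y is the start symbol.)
Y → ; ; Y'
Y' → ε
Y' → E E
Y' → ; ;
Y → e E
E → E E
E → e

Left-factoring transforms A → αβ₁ | αβ₂ into A → αA' and A' → β₁ | β₂
(α is the longest common prefix among the alternatives). Repeat until
no nonterminal has two alternatives with a common prefix.

Round 1: Y has alternatives sharing prefix '; ;'. Introduce Y': Y → ; ; Y'
  Add: Y' → ε
  Add: Y' → E E
  Add: Y' → ; ;

No remaining common prefixes — done.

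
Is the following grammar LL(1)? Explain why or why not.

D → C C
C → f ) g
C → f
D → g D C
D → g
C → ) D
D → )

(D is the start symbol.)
A grammar is LL(1) if for each non-terminal N with multiple productions, the predict sets of those productions are pairwise disjoint, where PREDICT(N → α) = (FIRST(α) \ {ε}) ∪ (FOLLOW(N) if α ⇒* ε).

Relevant sets:
  FIRST(C) = { ')', 'f' }

For D:
  PREDICT(D → C C) = { ')', 'f' }
  PREDICT(D → g D C) = { 'g' }
  PREDICT(D → g) = { 'g' }
  PREDICT(D → ')') = { ')' }
For C:
  PREDICT(C → f ')' g) = { 'f' }
  PREDICT(C → f) = { 'f' }
  PREDICT(C → ')' D) = { ')' }

Conflict found: Predict set conflict for D: { ')' }
The grammar is NOT LL(1).

Answer: No. Predict set conflict for D: { ')' }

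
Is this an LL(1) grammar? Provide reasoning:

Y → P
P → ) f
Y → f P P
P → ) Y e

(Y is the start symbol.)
Relevant sets:
  FIRST(P) = { ')' }

For Y:
  PREDICT(Y → P) = { ')' }
  PREDICT(Y → f P P) = { 'f' }
For P:
  PREDICT(P → ')' f) = { ')' }
  PREDICT(P → ')' Y e) = { ')' }

Conflict found: Predict set conflict for P: { ')' }
The grammar is NOT LL(1).

Answer: No. Predict set conflict for P: { ')' }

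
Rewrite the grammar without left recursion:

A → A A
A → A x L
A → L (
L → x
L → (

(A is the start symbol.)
A is directly left-recursive. The standard transformation for
  A → A α₁ | ... | A α_m | β₁ | ... | β_n
is
  A  → β₁ A' | ... | β_n A'
  A' → α₁ A' | ... | α_m A' | ε

A → L ( becomes A → L ( A'
A → A A becomes A' → A A'
A → A x L becomes A' → x L A'
Add A' → ε

Productions for other non-terminals are unchanged:
  L → x
  L → (

Resulting grammar:
A → L ( A'
A' → A A'
A' → x L A'
A' → ε
L → x
L → (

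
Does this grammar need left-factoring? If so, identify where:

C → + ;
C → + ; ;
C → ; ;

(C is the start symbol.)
Left-factoring is needed when two productions for the same non-terminal
share a common prefix on the right-hand side.

Productions for C:
  C → + ;
  C → + ; ;
  C → ; ;

Found common prefix '+ ;' in productions for C

Answer: Yes, C has productions with common prefix '+ ;'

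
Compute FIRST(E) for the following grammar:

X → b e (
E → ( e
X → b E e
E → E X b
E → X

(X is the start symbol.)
To compute FIRST(E), examine every production with E on the left-hand side, reading each right-hand side left to right until a non-nullable symbol is reached.

FIRST sets of the other non-terminals involved (by the same procedure, iterated to a fixed point):
  FIRST(X) = { 'b' }

From E → ( e:
  - '(' is a terminal: add '(' and stop
From E → E X b:
  - E is the symbol being defined: contributes nothing new
    E is not nullable, so stop
From E → X:
  - X is a non-terminal: add FIRST(X) \ {ε} = { 'b' }
    X is not nullable, so stop

Collecting: FIRST(E) = { '(', 'b' }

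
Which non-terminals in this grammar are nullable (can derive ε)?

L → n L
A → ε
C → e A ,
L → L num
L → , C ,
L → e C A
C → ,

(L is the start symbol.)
{ 'A' }

ε-productions: A → ε
So A is immediately nullable.
No further non-terminal can be added: every production for the remaining non-terminals contains a terminal or a non-nullable non-terminal.
Nullable = { 'A' }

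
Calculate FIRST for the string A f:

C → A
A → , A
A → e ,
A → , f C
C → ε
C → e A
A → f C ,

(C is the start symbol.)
{ ',', 'e', 'f' }

FIRST sets of the non-terminals involved (from the grammar, by fixed-point iteration):
  FIRST(A) = { ',', 'e', 'f' }

To compute FIRST(A f), process the symbols left to right:
Symbol A is a non-terminal. Add FIRST(A) \ {ε} = { ',', 'e', 'f' }
A is not nullable (ε ∉ FIRST(A)), so stop here.
FIRST(A f) = { ',', 'e', 'f' }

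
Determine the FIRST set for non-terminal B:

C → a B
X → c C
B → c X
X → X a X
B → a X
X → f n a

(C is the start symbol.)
To compute FIRST(B), examine every production with B on the left-hand side, reading each right-hand side left to right until a non-nullable symbol is reached.

From B → c X:
  - c is a terminal: add 'c' and stop
From B → a X:
  - a is a terminal: add 'a' and stop

Collecting: FIRST(B) = { 'a', 'c' }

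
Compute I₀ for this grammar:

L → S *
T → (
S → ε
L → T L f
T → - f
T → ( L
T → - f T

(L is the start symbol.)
{ [L → . S *], [L → . T L f], [L' → . L], [S → .], [T → . ( L], [T → . (], [T → . - f T], [T → . - f] }

First, augment the grammar with L' → L
I₀ = CLOSURE({ [L' → . L] }):
  [L' → . L] has the dot before L: add [L → . S *], [L → . T L f]
  [L → . S *] has the dot before S: add [S → .]
  [L → . T L f] has the dot before T: add [T → . (], [T → . - f], [T → . ( L], [T → . - f T]
No further items can be added.

I₀ = { [L → . S *], [L → . T L f], [L' → . L], [S → .], [T → . ( L], [T → . (], [T → . - f T], [T → . - f] }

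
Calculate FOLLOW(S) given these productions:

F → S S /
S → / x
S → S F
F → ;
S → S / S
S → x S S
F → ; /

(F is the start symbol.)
{ '/', ';', 'x' }

In F → S S /: S is followed by S '/', add FIRST(S '/') \ {ε} = { '/', 'x' }
In F → S S /: S is followed by '/', add FIRST('/') \ {ε} = { '/' }
In S → S F: S is followed by F, add FIRST(F) \ {ε} = { '/', ';', 'x' }
In S → S / S: S is followed by '/' S, add FIRST('/' S) \ {ε} = { '/' }
In S → S / S: S is at the end; this adds FOLLOW(S) to itself — nothing new
In S → x S S: S is followed by S, add FIRST(S) \ {ε} = { '/', 'x' }
In S → x S S: S is at the end; this adds FOLLOW(S) to itself — nothing new

Taking the union: FOLLOW(S) = { '/', ';', 'x' }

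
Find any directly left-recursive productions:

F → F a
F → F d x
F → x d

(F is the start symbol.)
Yes, F is left-recursive

Direct left recursion occurs when N → N α for some non-terminal N (the right-hand side begins with the left-hand side itself).

F → F a: LEFT RECURSIVE (starts with F)
F → F d x: LEFT RECURSIVE (starts with F)
F → x d: starts with x

The grammar has direct left recursion on: F.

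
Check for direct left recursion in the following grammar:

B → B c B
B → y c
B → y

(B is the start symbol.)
B → B c B: LEFT RECURSIVE (starts with B)
B → y c: starts with y
B → y: starts with y

The grammar has direct left recursion on: B.

Answer: Yes, B is left-recursive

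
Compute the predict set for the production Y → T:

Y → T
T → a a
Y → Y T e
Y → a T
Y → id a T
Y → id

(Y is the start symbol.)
PREDICT(Y → T) = (FIRST(RHS) \ {ε}) ∪ (FOLLOW(Y) if ε ∈ FIRST(RHS), i.e. RHS ⇒* ε)
FIRST(T) = { 'a' }
FIRST(T) = { 'a' }
ε ∉ FIRST(T), so FOLLOW(Y) is not added.
PREDICT(Y → T) = { 'a' }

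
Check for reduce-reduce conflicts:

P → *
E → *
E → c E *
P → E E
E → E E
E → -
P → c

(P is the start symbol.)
A reduce-reduce conflict occurs when an LR(0) state has two complete items [A → α .] and [B → β .] — both call for a reduction, and with no lookahead the parser cannot choose between them.

Augment with P' → P and build the canonical LR(0) collection (I0 = CLOSURE({[P' → . P]}), then GOTO on every symbol after a dot until no new states appear). It has 12 states:
  I0: { [E → . *], [E → . -], [E → . E E], [E → . c E *], [P → . *], [P → . E E], [P → . c], [P' → . P] }  — shift
  I1: { [E → * .], [P → * .] }  — 2 reduces
  I2: { [E → - .] }  — reduce
  I3: { [E → . *], [E → . -], [E → . E E], [E → . c E *], [E → E . E], [P → E . E] }  — shift
  I4: { [P' → P .] }  — accept
  I5: { [E → . *], [E → . -], [E → . E E], [E → . c E *], [E → c . E *], [P → c .] }  — shift, reduce
  I6: { [E → * .] }  — reduce
  I7: { [E → . *], [E → . -], [E → . E E], [E → . c E *], [E → E . E], [E → c E . *] }  — shift
  I8: { [E → . *], [E → . -], [E → . E E], [E → . c E *], [E → c . E *] }  — shift
  I9: { [E → * .], [E → c E * .] }  — 2 reduces
  I10: { [E → . *], [E → . -], [E → . E E], [E → . c E *], [E → E . E], [E → E E .] }  — shift, reduce
  I11: { [E → . *], [E → . -], [E → . E E], [E → . c E *], [E → E . E], [E → E E .], [P → E E .] }  — shift, 2 reduces

I1 contains complete items [E → * .], [P → * .] — reduce-reduce conflict.
I9 contains complete items [E → * .], [E → c E * .] — reduce-reduce conflict.
I11 contains complete items [E → E E .], [P → E E .] — reduce-reduce conflict.

Answer: Yes — I1: [E → * .] vs [P → * .]; I9: [E → * .] vs [E → c E * .]; I11: [E → E E .] vs [P → E E .]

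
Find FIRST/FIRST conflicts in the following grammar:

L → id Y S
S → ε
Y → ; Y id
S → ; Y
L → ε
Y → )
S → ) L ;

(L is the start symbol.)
No FIRST/FIRST conflicts.

A FIRST/FIRST conflict occurs when two productions N → α and N → β for the same non-terminal have FIRST(α) ∩ FIRST(β) ≠ ∅ (with ε ∈ FIRST of a nullable right-hand side, so two nullable alternatives also conflict).

Productions for L:
  L → id Y S: FIRST = { 'id' }
  L → ε: FIRST = { ε }
Productions for S:
  S → ε: FIRST = { ε }
  S → ; Y: FIRST = { ';' }
  S → ) L ;: FIRST = { ')' }
Productions for Y:
  Y → ; Y id: FIRST = { ';' }
  Y → ): FIRST = { ')' }

All alternatives of each non-terminal have pairwise disjoint FIRST sets.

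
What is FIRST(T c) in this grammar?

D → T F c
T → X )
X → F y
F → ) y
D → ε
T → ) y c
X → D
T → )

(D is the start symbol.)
FIRST sets of the non-terminals involved (from the grammar, by fixed-point iteration):
  FIRST(T) = { ')' }

To compute FIRST(T c), process the symbols left to right:
Symbol T is a non-terminal. Add FIRST(T) \ {ε} = { ')' }
T is not nullable (ε ∉ FIRST(T)), so stop here.
FIRST(T c) = { ')' }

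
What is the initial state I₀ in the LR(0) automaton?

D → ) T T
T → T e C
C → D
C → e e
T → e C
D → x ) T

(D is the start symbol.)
First, augment the grammar with D' → D
I₀ = CLOSURE({ [D' → . D] }):
  [D' → . D] has the dot before D: add [D → . ) T T], [D → . x ) T]
No further items can be added.

I₀ = { [D → . ) T T], [D → . x ) T], [D' → . D] }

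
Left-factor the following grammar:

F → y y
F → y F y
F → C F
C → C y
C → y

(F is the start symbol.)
Left-factoring transforms A → αβ₁ | αβ₂ into A → αA' and A' → β₁ | β₂
(α is the longest common prefix among the alternatives). Repeat until
no nonterminal has two alternatives with a common prefix.

Round 1: F has alternatives sharing prefix 'y'. Introduce F': F → y F'
  Add: F' → y
  Add: F' → F y

No remaining common prefixes — done.

Resulting grammar:
F → y F'
F' → y
F' → F y
F → C F
C → C y
C → y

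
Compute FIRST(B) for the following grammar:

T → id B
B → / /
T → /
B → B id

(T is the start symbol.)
{ '/' }

From B → / /:
  - '/' is a terminal: add '/' and stop
From B → B id:
  - B is the symbol being defined: contributes nothing new
    B is not nullable, so stop

Collecting: FIRST(B) = { '/' }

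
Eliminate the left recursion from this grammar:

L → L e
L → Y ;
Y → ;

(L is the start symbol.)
L → Y ; L'
L' → e L'
L' → ε
Y → ;

L is directly left-recursive. The standard transformation for
  A → A α₁ | ... | A α_m | β₁ | ... | β_n
is
  A  → β₁ A' | ... | β_n A'
  A' → α₁ A' | ... | α_m A' | ε

L → Y ; becomes L → Y ; L'
L → L e becomes L' → e L'
Add L' → ε

Productions for other non-terminals are unchanged:
  Y → ;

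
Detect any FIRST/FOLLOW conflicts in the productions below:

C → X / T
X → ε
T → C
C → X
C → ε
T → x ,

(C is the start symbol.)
No FIRST/FOLLOW conflicts.

Nullable non-terminals: C, T, X.
FIRST sets used below: FIRST(X) = { ε }, FIRST(C) = { '/', ε }

C: nullable alternative(s) C → X, C → ε; FOLLOW(C) = { $ }
  C → X / T: FIRST \ {ε} = { '/' } — disjoint from FOLLOW(C)
  C → X: FIRST \ {ε} = { } — disjoint from FOLLOW(C)
  C → ε: FIRST \ {ε} = { } — disjoint from FOLLOW(C)

T: nullable alternative(s) T → C; FOLLOW(T) = { $ }
  T → C: FIRST \ {ε} = { '/' } — this is the only nullable alternative, skip
  T → x ,: FIRST \ {ε} = { 'x' } — disjoint from FOLLOW(T)
X has a nullable alternative but only one production, so nothing to check.

No FIRST/FOLLOW conflicts found.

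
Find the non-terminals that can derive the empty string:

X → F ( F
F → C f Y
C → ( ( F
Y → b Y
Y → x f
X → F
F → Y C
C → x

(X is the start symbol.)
None

A non-terminal is nullable if it can derive ε (the empty string): either it has an ε-production, or it has a production whose right-hand side consists entirely of nullable non-terminals.

There are no ε-productions, so no non-terminal can derive ε.
No non-terminals are nullable.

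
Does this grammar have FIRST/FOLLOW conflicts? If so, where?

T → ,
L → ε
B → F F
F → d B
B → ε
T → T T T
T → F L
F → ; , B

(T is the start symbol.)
Nullable non-terminals: B, L.
FIRST sets used below: FIRST(F) = { ';', 'd' }

B: nullable alternative(s) B → ε; FOLLOW(B) = { $, ',', ';', 'd' }
  B → F F: FIRST \ {ε} = { ';', 'd' } — overlaps FOLLOW(B) on { ';', 'd' }: CONFLICT
  B → ε: FIRST \ {ε} = { } — this is the only nullable alternative, skip
L has a nullable alternative but only one production, so nothing to check.

F, T have no nullable alternative, so no FIRST/FOLLOW check is needed there.

So the grammar has 1 FIRST/FOLLOW conflict (marked CONFLICT above).

Answer: Yes. B → F F with FOLLOW(B) on { ';', 'd' }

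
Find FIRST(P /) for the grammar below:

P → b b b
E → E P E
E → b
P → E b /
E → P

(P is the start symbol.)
FIRST sets of the non-terminals involved (from the grammar, by fixed-point iteration):
  FIRST(P) = { 'b' }

To compute FIRST(P /), process the symbols left to right:
Symbol P is a non-terminal. Add FIRST(P) \ {ε} = { 'b' }
P is not nullable (ε ∉ FIRST(P)), so stop here.
FIRST(P /) = { 'b' }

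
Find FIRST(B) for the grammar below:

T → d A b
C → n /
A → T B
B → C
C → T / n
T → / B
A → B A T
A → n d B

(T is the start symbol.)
{ '/', 'd', 'n' }

FIRST sets of the other non-terminals involved (by the same procedure, iterated to a fixed point):
  FIRST(C) = { '/', 'd', 'n' }

From B → C:
  - C is a non-terminal: add FIRST(C) \ {ε} = { '/', 'd', 'n' }
    C is not nullable, so stop

Collecting: FIRST(B) = { '/', 'd', 'n' }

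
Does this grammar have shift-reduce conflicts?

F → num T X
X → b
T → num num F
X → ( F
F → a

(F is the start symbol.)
A shift-reduce conflict occurs when an LR(0) state has both:
  - a complete (reduce) item [A → α .] (dot at the end), and
  - a shift item [B → β . c γ] (dot before a terminal).

Augment with F' → F and build the canonical LR(0) collection (I0 = CLOSURE({[F' → . F]}), then GOTO on every symbol after a dot until no new states appear). It has 12 states:
  I0: { [F → . a], [F → . num T X], [F' → . F] }  — shift
  I1: { [F' → F .] }  — accept
  I2: { [F → a .] }  — reduce
  I3: { [F → num . T X], [T → . num num F] }  — shift
  I4: { [F → num T . X], [X → . ( F], [X → . b] }  — shift
  I5: { [T → num . num F] }  — shift
  I6: { [F → . a], [F → . num T X], [T → num num . F] }  — shift
  I7: { [T → num num F .] }  — reduce
  I8: { [F → . a], [F → . num T X], [X → ( . F] }  — shift
  I9: { [F → num T X .] }  — reduce
  I10: { [X → b .] }  — reduce
  I11: { [X → ( F .] }  — reduce

No state contains both a complete item and a shift item.

Answer: No shift-reduce conflicts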